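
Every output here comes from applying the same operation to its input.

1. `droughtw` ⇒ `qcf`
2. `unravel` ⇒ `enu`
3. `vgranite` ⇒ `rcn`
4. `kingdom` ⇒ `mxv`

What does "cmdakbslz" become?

bui

What's happening: shift every letter 9 places forward in the alphabet (wrapping around), then keep only the last 3 characters.
Starting from "cmdakbslz": after the first operation, "lvmjtkbui"; after the second, "bui".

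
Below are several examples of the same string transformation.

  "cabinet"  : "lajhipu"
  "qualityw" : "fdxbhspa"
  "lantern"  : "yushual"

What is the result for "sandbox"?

vezhuki

In each case the input is transformed by: move the last 2 characters to the front (rotate right by 2), then shift every letter 7 places forward in the alphabet (wrapping around).
For "sandbox" the result is "vezhuki".
(Check on "qualityw": → "ywqualit" → "fdxbhspa" ✓)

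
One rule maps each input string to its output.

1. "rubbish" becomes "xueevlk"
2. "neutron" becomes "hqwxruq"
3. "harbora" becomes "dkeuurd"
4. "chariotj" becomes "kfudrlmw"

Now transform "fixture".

Each output is the input with this applied: swap each adjacent pair of characters (1↔2, 3↔4, ...), then shift every letter 3 places forward in the alphabet (wrapping around).
"fixture" → "iftxrue" → "liwauxh".

liwauxh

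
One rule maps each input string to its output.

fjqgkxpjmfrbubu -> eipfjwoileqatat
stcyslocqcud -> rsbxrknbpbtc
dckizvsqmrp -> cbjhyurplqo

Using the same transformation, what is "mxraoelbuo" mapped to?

Rule — shift every letter 1 place backward in the alphabet (wrapping around).
Doing the same to "mxraoelbuo": "lwqzndkatn".

lwqzndkatn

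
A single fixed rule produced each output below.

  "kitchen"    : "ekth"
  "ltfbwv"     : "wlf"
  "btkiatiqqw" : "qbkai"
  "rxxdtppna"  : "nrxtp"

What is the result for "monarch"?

cmnr

In each case the input is transformed by: move the last 2 characters to the front (rotate right by 2), then keep every other character starting from the first (positions 1st, 3rd, 5th, ...).
Working it through for "monarch": intermediate "chmonar", final "cmnr".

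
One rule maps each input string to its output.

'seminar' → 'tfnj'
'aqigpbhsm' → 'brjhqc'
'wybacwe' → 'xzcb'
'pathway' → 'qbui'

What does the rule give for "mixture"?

njyu

Rule — delete the last 3 characters, then shift every letter 1 place forward in the alphabet (wrapping around).
Applying both steps to "mixture": "mixt", then "njyu".
(Check on "seminar": → "semi" → "tfnj" ✓)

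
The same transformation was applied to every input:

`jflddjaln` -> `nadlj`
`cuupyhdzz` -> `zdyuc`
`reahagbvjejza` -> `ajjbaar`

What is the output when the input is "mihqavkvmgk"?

What's happening: keep every other character starting from the first (positions 1st, 3rd, 5th, ...), then reverse the string.
On "mihqavkvmgk": the first step gives "mhakmk", and the second then gives "kmkahm".

kmkahm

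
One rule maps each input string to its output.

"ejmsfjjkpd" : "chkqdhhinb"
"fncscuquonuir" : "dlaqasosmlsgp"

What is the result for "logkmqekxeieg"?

Rule — shift every letter 2 places backward in the alphabet (wrapping around).
Applying that to "logkmqekxeieg" gives "jmeikocivcgce".

jmeikocivcgce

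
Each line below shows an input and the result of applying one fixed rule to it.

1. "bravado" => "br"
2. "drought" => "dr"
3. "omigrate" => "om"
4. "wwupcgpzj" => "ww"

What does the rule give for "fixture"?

The transformation: keep only the first 2 characters.
Applying that to "fixture" gives "fi".

fi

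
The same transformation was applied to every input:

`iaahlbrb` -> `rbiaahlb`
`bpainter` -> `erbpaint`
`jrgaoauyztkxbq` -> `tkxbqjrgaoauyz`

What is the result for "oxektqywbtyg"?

btygoxektqyw

The transformation: swap the front and back halves of the string, then move the first 2 characters to the end (rotate left by 2).
For "oxektqywbtyg", step one produces "ywbtygoxektq"; step two turns that into "btygoxektqyw".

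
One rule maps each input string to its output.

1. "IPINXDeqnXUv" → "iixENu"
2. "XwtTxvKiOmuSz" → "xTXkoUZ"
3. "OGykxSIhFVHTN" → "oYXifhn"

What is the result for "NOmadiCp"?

The pattern: flip the case of every letter, then keep every other character starting from the first (positions 1st, 3rd, 5th, ...).
For "NOmadiCp" the result is "nMDc".
(Check on "OGykxSIhFVHTN": → "ogYKXsiHfvhtn" → "oYXifhn" ✓)

nMDc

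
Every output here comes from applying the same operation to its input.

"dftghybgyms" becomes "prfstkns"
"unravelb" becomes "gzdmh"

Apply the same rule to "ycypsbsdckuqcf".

kokbenepowg

What's happening: delete the last 3 characters, then shift every letter 12 places forward in the alphabet (wrapping around).
For "ycypsbsdckuqcf", step one produces "ycypsbsdcku"; step two turns that into "kokbenepowg".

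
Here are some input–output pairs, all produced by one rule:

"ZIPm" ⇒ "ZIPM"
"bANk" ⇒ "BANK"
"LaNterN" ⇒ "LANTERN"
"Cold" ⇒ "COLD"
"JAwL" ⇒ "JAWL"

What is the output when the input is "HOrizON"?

HORIZON

In each case the input is transformed by: convert every letter to uppercase.
"HOrizON" → "HORIZON".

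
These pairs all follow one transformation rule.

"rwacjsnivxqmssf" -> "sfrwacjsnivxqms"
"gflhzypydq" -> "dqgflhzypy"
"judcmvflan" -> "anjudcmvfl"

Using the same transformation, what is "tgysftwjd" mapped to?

jdtgysftw

The transformation: move the last 2 characters to the front (rotate right by 2).
"tgysftwjd" → "jdtgysftw".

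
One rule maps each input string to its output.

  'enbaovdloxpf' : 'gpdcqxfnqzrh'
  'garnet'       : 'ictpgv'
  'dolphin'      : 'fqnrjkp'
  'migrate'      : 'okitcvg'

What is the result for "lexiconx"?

ngzkeqpz

In each case the input is transformed by: shift every letter 2 places forward in the alphabet (wrapping around).
Doing the same to "lexiconx": "ngzkeqpz".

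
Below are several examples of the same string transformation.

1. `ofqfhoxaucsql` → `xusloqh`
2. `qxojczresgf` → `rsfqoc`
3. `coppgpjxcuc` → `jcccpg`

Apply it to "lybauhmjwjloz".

mwlzlbu

Looking at the pairs, the operation is to keep every other character starting from the first (positions 1st, 3rd, 5th, ...), then move the first 3 characters to the end (rotate left by 3).
"lybauhmjwjloz" → "lbumwlz" → "mwlzlbu".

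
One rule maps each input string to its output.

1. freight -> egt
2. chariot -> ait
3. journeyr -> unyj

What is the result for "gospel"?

seg

What's happening: move the first character to the end, then keep every other character starting from the second (positions 2nd, 4th, 6th, ...).
Working it through for "gospel": intermediate "ospelg", final "seg".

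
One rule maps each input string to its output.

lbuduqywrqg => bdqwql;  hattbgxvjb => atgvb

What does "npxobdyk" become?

In each case the input is transformed by: move the first character to the end, then keep every other character starting from the first (positions 1st, 3rd, 5th, ...).
"npxobdyk" → "pxobdykn" → "podk".

podk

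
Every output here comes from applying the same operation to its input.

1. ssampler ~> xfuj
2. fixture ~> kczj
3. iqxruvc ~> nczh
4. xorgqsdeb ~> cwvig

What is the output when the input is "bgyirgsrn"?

Rule — keep every other character starting from the first (positions 1st, 3rd, 5th, ...), then shift every letter 5 places forward in the alphabet (wrapping around).
Applying both steps to "bgyirgsrn": "byrsn", then "gdwxs".

gdwxs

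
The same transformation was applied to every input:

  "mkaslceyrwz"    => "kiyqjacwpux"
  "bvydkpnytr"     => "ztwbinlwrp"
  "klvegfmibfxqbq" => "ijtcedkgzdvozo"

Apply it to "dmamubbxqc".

Each output is the input with this applied: shift every letter 2 places backward in the alphabet (wrapping around).
On "dmamubbxqc" that produces "bkykszzvoa".

bkykszzvoa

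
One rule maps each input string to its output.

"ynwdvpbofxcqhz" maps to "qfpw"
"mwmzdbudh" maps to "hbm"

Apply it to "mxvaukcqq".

In each case the input is transformed by: keep one character in every 3, starting at position 3 (positions 3rd, 6th, 9th, ...), then reverse the string.
On "mxvaukcqq" that produces "qkv".
(Check on "ynwdvpbofxcqhz": → "wpfq" → "qfpw" ✓)

qkv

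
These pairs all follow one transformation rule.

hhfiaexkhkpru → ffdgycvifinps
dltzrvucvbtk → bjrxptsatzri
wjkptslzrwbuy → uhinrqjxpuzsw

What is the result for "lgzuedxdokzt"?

jexscbvbmixr

The pattern: shift every letter 2 places backward in the alphabet (wrapping around).
Applying that to "lgzuedxdokzt" gives "jexscbvbmixr".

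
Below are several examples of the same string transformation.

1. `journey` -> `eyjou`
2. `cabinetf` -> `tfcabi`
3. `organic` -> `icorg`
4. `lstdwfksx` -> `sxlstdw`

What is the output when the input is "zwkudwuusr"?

srzwkudw

The transformation: move the last 2 characters to the front (rotate right by 2), then delete the last 2 characters.
On "zwkudwuusr": the first step gives "srzwkudwuu", and the second then gives "srzwkudw".
(Check on "lstdwfksx": → "sxlstdwfk" → "sxlstdw" ✓)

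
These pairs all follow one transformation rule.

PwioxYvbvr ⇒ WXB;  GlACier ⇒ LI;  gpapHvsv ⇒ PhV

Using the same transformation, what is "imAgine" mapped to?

MI

The rule is to flip the case of every letter, then keep one character in every 3, starting at position 2 (positions 2nd, 5th, 8th, ...).
Starting from "imAgine": after the first operation, "IMaGINE"; after the second, "MI".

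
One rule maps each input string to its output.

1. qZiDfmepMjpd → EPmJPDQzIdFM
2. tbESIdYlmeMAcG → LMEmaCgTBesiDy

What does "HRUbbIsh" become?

Each output is the input with this applied: flip the case of every letter, then swap the front and back halves of the string.
For "HRUbbIsh", step one produces "hruBBiSH"; step two turns that into "BiSHhruB".

BiSHhruB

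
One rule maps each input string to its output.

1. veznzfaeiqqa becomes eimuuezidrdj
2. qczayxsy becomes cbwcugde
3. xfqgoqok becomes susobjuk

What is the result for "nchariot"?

In each case the input is transformed by: shift every letter 4 places forward in the alphabet (wrapping around), then swap the front and back halves of the string.
On "nchariot" that produces "vmsxrgle".

vmsxrgle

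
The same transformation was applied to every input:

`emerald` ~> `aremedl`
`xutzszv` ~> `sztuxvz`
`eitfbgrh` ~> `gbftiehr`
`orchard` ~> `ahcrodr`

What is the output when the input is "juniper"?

Looking at the pairs, the operation is to reverse the string, then move the first 2 characters to the end (rotate left by 2).
Applying both steps to "juniper": "repinuj", then "pinujre".

pinujre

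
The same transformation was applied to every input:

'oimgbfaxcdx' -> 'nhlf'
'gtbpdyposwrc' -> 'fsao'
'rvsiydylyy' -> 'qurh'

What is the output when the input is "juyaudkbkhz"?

itxz

Rule — shift every letter 1 place backward in the alphabet (wrapping around), then keep only the first 4 characters.
"juyaudkbkhz" → "itxztcjajgy" → "itxz".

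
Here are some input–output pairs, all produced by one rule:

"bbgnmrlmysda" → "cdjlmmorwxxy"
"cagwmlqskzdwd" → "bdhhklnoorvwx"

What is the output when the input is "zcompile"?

Each output is the input with this applied: shift every letter 11 places forward in the alphabet (wrapping around), then sort the characters into alphabetical order.
"zcompile" → "knzxatwp" → "aknptwxz".

aknptwxz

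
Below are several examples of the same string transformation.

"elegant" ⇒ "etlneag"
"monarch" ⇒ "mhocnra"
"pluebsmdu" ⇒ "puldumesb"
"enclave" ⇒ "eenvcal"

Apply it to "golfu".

guofl

What's happening: take characters alternately from the front and the back (1st, last, 2nd, 2nd-last, ...).
Applying that to "golfu" gives "guofl".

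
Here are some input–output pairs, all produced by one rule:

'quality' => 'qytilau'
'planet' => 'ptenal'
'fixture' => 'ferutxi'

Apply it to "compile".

celipmo

Rule — move the first character to the end, then reverse the string.
Applying that to "compile" gives "celipmo".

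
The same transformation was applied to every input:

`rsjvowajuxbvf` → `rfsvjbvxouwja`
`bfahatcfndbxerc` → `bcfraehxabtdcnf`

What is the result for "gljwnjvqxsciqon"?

gnlojqwincjsvxq

The rule is to take characters alternately from the front and the back (1st, last, 2nd, 2nd-last, ...).
"gljwnjvqxsciqon" → "gnlojqwincjsvxq".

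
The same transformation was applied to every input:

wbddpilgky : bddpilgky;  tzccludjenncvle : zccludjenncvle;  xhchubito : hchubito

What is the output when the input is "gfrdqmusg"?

The rule is to delete the first character.
"gfrdqmusg" → "frdqmusg".

frdqmusg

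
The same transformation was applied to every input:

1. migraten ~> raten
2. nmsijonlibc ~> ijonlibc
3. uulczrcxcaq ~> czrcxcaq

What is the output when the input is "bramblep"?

Rule — delete the first 3 characters.
For "bramblep" the result is "mblep".

mblep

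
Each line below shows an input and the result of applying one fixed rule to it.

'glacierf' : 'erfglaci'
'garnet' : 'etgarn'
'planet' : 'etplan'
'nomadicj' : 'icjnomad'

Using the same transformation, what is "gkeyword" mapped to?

The pattern: swap the front and back halves of the string, then move the first character to the end.
Working it through for "gkeyword": intermediate "wordgkey", final "ordgkeyw".
(Check on "planet": → "netpla" → "etplan" ✓)

ordgkeyw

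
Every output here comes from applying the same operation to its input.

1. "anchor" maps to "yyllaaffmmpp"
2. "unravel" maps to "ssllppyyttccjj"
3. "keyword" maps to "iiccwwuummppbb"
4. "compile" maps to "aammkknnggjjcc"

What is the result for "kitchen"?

iiggrraaffccll

The pattern: double every character, then shift every letter 2 places backward in the alphabet (wrapping around).
On "kitchen": the first step gives "kkiittcchheenn", and the second then gives "iiggrraaffccll".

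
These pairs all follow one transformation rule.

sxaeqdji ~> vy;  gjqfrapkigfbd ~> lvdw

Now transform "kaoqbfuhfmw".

jaa

In each case the input is transformed by: shift every letter 5 places backward in the alphabet (wrapping around), then keep one character in every 3, starting at position 3 (positions 3rd, 6th, 9th, ...).
For "kaoqbfuhfmw" the result is "jaa".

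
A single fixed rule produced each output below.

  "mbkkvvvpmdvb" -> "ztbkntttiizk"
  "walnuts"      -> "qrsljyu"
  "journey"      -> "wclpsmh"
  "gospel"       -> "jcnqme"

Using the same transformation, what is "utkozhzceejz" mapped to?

The transformation: shift every letter 2 places backward in the alphabet (wrapping around), then reverse the string.
"utkozhzceejz" → "srimxfxacchx" → "xhccaxfxmirs".

xhccaxfxmirs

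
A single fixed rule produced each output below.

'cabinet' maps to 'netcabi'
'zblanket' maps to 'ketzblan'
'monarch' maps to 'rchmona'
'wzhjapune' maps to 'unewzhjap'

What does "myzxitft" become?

tftmyzxi

The transformation: move the last 3 characters to the front (rotate right by 3).
So "myzxitft" becomes "tftmyzxi".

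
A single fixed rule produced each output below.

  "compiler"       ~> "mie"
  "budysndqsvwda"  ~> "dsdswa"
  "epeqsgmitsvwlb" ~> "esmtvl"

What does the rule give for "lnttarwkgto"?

Looking at the pairs, the operation is to delete the first 2 characters, then keep every other character starting from the first (positions 1st, 3rd, 5th, ...).
On "lnttarwkgto": the first step gives "ttarwkgto", and the second then gives "tawgo".

tawgo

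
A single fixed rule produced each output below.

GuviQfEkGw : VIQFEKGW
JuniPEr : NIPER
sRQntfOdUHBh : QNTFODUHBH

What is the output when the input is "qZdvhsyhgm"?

DVHSYHGM

Looking at the pairs, the operation is to delete the first 2 characters, then convert every letter to uppercase.
So "qZdvhsyhgm" becomes "DVHSYHGM".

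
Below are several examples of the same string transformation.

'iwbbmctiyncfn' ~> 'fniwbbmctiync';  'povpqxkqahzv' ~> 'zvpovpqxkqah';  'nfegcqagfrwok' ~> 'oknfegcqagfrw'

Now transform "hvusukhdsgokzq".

zqhvusukhdsgok

Looking at the pairs, the operation is to move the last 2 characters to the front (rotate right by 2).
For "hvusukhdsgokzq" the result is "zqhvusukhdsgok".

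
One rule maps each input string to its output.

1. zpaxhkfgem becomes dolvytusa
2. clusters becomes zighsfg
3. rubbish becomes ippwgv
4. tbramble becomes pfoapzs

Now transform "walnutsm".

ozbihga

The pattern: delete the first character, then shift every letter 12 places backward in the alphabet (wrapping around).
On "walnutsm" that produces "ozbihga".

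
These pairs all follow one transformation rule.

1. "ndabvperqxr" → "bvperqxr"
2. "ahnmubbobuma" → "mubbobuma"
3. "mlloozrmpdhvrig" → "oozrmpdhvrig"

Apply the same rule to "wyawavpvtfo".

wavpvtfo

What's happening: delete the first 3 characters.
So "wyawavpvtfo" becomes "wavpvtfo".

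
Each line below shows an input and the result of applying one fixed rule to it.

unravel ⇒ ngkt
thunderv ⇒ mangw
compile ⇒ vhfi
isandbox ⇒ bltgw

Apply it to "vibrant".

Each output is the input with this applied: delete the last 3 characters, then shift every letter 7 places backward in the alphabet (wrapping around).
Working it through for "vibrant": intermediate "vibr", final "obuk".

obuk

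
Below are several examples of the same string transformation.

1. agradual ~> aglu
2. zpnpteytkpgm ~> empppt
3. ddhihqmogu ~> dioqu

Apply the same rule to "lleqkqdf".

Rule — keep every other character starting from the second (positions 2nd, 4th, 6th, ...), then sort the characters into alphabetical order.
On "lleqkqdf": the first step gives "lqqf", and the second then gives "flqq".

flqq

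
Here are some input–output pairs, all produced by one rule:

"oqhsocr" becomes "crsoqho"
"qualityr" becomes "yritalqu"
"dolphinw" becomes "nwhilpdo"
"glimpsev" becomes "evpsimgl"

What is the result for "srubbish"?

shbiubsr

Rule — reverse the string, then swap each adjacent pair of characters (1↔2, 3↔4, ...).
"srubbish" → "hsibburs" → "shbiubsr".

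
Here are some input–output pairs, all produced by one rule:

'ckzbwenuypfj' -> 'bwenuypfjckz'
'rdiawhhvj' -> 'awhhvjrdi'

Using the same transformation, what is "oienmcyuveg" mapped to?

nmcyuvegoie

Each output is the input with this applied: move the first 3 characters to the end (rotate left by 3).
Applying that to "oienmcyuveg" gives "nmcyuvegoie".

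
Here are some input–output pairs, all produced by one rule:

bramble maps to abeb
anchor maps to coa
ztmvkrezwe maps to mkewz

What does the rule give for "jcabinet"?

aiej

Each output is the input with this applied: keep every other character starting from the first (positions 1st, 3rd, 5th, ...), then move the first character to the end.
"jcabinet" → "jaie" → "aiej".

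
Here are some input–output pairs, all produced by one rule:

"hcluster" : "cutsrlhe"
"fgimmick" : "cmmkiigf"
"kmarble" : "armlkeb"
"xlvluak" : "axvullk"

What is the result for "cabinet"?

atniecb

Rule — sort the characters into reverse alphabetical order, then move the last character to the front.
For "cabinet", step one produces "tniecba"; step two turns that into "atniecb".
(Check on "hcluster": → "utsrlhec" → "cutsrlhe" ✓)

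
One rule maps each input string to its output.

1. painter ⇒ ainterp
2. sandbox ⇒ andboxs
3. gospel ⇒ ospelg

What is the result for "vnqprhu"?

The pattern: move the first character to the end.
Doing the same to "vnqprhu": "nqprhuv".

nqprhuv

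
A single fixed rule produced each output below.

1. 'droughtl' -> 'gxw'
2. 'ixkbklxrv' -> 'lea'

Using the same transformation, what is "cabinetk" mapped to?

The rule is to keep one character in every 3, starting at position 1 (positions 1st, 4th, 7th, ...), then shift every letter 3 places forward in the alphabet (wrapping around).
"cabinetk" → "cit" → "flw".

flw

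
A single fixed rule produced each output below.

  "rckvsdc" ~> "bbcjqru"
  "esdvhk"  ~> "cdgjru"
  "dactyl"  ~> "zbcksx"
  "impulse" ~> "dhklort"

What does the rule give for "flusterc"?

bdekqrst

The pattern: sort the characters into alphabetical order, then shift every letter 1 place backward in the alphabet (wrapping around).
"flusterc" → "bdekqrst".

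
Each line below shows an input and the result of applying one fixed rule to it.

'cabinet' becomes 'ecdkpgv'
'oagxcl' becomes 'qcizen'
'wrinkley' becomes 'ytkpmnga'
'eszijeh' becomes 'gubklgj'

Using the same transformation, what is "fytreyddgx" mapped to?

The pattern: shift every letter 2 places forward in the alphabet (wrapping around).
On "fytreyddgx" that produces "havtgaffiz".

havtgaffiz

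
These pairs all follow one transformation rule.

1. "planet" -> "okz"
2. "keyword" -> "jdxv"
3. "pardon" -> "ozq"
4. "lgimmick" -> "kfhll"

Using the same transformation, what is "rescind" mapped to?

The pattern: delete the last 3 characters, then shift every letter 1 place backward in the alphabet (wrapping around).
On "rescind": the first step gives "resc", and the second then gives "qdrb".

qdrb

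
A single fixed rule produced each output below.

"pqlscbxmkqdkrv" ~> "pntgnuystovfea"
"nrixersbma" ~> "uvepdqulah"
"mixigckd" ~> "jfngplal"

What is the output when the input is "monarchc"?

The pattern: shift every letter 3 places forward in the alphabet (wrapping around), then swap the front and back halves of the string.
Starting from "monarchc": after the first operation, "prqdufkf"; after the second, "ufkfprqd".

ufkfprqd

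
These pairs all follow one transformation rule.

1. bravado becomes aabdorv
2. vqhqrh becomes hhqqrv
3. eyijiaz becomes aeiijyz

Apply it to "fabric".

The transformation: sort the characters into alphabetical order.
Applying that to "fabric" gives "abcfir".

abcfir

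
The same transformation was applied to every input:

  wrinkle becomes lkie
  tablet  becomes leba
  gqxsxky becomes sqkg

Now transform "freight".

hgfe

Rule — sort the characters into reverse alphabetical order, then keep only the last 4 characters.
Applying both steps to "freight": "trihgfe", then "hgfe".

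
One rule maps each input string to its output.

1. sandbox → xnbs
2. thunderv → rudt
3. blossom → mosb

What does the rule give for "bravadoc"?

oaab

Each output is the input with this applied: keep every other character starting from the first (positions 1st, 3rd, 5th, ...), then swap the first and last characters.
"bravadoc" → "baao" → "oaab".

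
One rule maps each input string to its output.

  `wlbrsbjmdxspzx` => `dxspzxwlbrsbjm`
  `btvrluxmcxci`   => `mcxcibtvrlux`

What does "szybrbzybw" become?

zybwszybrb

In each case the input is transformed by: swap the front and back halves of the string, then move the first character to the end.
Applying that to "szybrbzybw" gives "zybwszybrb".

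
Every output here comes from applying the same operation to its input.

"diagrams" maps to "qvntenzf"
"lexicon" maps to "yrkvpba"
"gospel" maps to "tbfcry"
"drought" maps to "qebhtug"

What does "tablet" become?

What's happening: shift every letter 13 places forward in the alphabet (wrapping around) — i.e. ROT13.
For "tablet" the result is "gnoyrg".

gnoyrg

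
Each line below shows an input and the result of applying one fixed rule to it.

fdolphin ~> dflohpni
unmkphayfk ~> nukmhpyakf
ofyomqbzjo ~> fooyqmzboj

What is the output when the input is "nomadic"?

onamidc

Rule — swap each adjacent pair of characters (1↔2, 3↔4, ...).
Applying that to "nomadic" gives "onamidc".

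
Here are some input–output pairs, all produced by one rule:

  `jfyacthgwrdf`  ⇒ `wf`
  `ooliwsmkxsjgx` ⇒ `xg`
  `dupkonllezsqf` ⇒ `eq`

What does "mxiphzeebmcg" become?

Each output is the input with this applied: keep one character in every 3, starting at position 3 (positions 3rd, 6th, 9th, ...), then delete the first 2 characters.
Working it through for "mxiphzeebmcg": intermediate "izbg", final "bg".

bg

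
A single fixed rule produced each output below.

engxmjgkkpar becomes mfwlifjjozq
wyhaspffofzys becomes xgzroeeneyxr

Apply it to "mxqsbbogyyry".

wpraanfxxqx

Rule — delete the first character, then shift every letter 1 place backward in the alphabet (wrapping around).
Starting from "mxqsbbogyyry": after the first operation, "xqsbbogyyry"; after the second, "wpraanfxxqx".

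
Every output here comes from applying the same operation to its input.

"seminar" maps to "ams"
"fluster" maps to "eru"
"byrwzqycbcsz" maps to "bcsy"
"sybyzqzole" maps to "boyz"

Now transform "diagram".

What's happening: sort the characters into alphabetical order, then keep one character in every 3, starting at position 1 (positions 1st, 4th, 7th, ...).
On "diagram": the first step gives "aadgimr", and the second then gives "agr".

agr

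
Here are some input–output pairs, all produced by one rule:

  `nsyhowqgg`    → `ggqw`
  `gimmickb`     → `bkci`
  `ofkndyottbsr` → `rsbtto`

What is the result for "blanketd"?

dtek

Rule — take characters alternately from the front and the back (1st, last, 2nd, 2nd-last, ...), then keep every other character starting from the second (positions 2nd, 4th, 6th, ...).
Applying both steps to "blanketd": "bdltaenk", then "dtek".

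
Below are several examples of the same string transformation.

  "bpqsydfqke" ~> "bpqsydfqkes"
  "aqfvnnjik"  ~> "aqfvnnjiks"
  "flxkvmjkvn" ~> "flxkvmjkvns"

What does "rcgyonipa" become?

rcgyonipas

Each output is the input with this applied: append "s".
For "rcgyonipa" the result is "rcgyonipas".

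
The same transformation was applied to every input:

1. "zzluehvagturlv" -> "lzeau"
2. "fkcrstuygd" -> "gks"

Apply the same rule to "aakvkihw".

The rule is to move the last 3 characters to the front (rotate right by 3), then keep one character in every 3, starting at position 2 (positions 2nd, 5th, 8th, ...).
For "aakvkihw", step one produces "ihwaakvk"; step two turns that into "hak".

hak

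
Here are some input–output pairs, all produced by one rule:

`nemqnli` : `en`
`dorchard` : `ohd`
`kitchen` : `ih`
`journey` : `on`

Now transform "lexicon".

Each output is the input with this applied: keep one character in every 3, starting at position 2 (positions 2nd, 5th, 8th, ...).
Doing the same to "lexicon": "ec".

ec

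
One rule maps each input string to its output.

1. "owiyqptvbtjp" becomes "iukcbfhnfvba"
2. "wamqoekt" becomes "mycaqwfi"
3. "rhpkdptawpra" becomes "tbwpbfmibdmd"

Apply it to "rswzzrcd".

eilldopd

The rule is to move the first character to the end, then shift every letter 12 places forward in the alphabet (wrapping around).
So "rswzzrcd" becomes "eilldopd".
(Check on "owiyqptvbtjp": → "wiyqptvbtjpo" → "iukcbfhnfvba" ✓)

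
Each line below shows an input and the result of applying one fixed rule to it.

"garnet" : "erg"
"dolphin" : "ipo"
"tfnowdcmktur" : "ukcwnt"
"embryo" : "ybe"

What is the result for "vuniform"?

The transformation: reverse the string, then keep every other character starting from the second (positions 2nd, 4th, 6th, ...).
Working it through for "vuniform": intermediate "mrofinuv", final "rfnv".
(Check on "embryo": → "oyrbme" → "ybe" ✓)

rfnv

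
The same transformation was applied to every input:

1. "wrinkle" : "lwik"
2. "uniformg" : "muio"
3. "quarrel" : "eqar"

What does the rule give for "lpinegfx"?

What's happening: move the last 2 characters to the front (rotate right by 2), then keep every other character starting from the first (positions 1st, 3rd, 5th, ...).
For "lpinegfx", step one produces "fxlpineg"; step two turns that into "flie".

flie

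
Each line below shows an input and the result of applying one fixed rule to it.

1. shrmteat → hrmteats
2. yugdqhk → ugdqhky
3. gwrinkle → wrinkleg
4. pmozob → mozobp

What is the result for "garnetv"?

The rule is to move the first character to the end.
Applying that to "garnetv" gives "arnetvg".

arnetvg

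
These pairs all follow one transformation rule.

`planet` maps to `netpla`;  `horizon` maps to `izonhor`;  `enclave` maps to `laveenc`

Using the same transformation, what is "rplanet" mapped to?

anetrpl

The transformation: move the first 3 characters to the end (rotate left by 3).
For "rplanet" the result is "anetrpl".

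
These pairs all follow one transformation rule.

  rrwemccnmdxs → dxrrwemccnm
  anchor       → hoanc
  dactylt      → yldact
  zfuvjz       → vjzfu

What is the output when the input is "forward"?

arforw

Rule — delete the last character, then move the last 2 characters to the front (rotate right by 2).
Applying that to "forward" gives "arforw".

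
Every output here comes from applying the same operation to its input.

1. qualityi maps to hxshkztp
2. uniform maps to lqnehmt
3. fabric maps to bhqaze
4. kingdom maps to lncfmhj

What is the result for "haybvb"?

The rule is to reverse the string, then shift every letter 1 place backward in the alphabet (wrapping around).
Applying both steps to "haybvb": "bvbyah", then "auaxzg".

auaxzg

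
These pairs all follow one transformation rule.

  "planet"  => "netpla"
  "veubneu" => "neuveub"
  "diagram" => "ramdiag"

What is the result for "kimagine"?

inekimag

The rule is to move the last 3 characters to the front (rotate right by 3).
"kimagine" → "inekimag".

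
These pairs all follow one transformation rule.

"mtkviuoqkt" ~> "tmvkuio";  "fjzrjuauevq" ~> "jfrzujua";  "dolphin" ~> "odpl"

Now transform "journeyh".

Rule — delete the last 3 characters, then swap each adjacent pair of characters (1↔2, 3↔4, ...).
Applying both steps to "journeyh": "journ", then "ojrun".
(Check on "fjzrjuauevq": → "fjzrjuau" → "jfrzujua" ✓)

ojrun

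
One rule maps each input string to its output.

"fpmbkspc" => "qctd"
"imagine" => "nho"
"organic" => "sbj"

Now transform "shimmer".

What's happening: shift every letter 1 place forward in the alphabet (wrapping around), then keep every other character starting from the second (positions 2nd, 4th, 6th, ...).
For "shimmer", step one produces "tijnnfs"; step two turns that into "inf".

inf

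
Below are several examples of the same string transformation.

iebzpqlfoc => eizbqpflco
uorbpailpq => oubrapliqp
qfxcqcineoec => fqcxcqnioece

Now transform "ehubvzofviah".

hebuzvfoivha

Each output is the input with this applied: swap each adjacent pair of characters (1↔2, 3↔4, ...).
Doing the same to "ehubvzofviah": "hebuzvfoivha".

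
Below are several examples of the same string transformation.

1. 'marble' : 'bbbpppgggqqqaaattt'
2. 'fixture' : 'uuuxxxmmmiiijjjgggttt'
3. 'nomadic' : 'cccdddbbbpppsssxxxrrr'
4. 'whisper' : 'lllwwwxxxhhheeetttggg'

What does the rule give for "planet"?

Rule — shift every letter 11 places backward in the alphabet (wrapping around), then repeat every character 3 times.
So "planet" becomes "eeeaaapppccctttiii".

eeeaaapppccctttiii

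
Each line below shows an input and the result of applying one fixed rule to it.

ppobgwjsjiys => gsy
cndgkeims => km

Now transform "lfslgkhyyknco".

Looking at the pairs, the operation is to delete the first 2 characters, then keep one character in every 3, starting at position 3 (positions 3rd, 6th, 9th, ...).
"lfslgkhyyknco" → "slgkhyyknco" → "gyn".

gyn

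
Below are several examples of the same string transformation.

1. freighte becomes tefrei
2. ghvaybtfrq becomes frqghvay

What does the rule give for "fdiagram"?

The pattern: swap the front and back halves of the string, then delete the first 2 characters.
On "fdiagram": the first step gives "gramfdia", and the second then gives "amfdia".

amfdia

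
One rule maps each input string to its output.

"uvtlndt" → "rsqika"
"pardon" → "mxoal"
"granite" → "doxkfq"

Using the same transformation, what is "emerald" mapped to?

bjboxi

What's happening: delete the last character, then shift every letter 3 places backward in the alphabet (wrapping around).
"emerald" → "emeral" → "bjboxi".
(Check on "uvtlndt": → "uvtlnd" → "rsqika" ✓)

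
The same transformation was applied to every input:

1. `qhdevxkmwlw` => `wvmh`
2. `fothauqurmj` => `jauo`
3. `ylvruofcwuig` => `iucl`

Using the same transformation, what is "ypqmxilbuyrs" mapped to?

rxbp

The rule is to keep one character in every 3, starting at position 2 (positions 2nd, 5th, 8th, ...), then swap the first and last characters.
Working it through for "ypqmxilbuyrs": intermediate "pxbr", final "rxbp".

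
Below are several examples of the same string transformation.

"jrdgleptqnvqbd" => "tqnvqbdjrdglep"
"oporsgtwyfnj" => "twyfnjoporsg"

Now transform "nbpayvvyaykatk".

yaykatknbpayvv

Rule — swap the front and back halves of the string.
For "nbpayvvyaykatk" the result is "yaykatknbpayvv".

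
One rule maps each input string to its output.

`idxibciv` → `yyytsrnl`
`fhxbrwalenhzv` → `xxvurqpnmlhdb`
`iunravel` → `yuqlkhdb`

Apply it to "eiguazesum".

ywuuqpkkic

In each case the input is transformed by: shift every letter 10 places backward in the alphabet (wrapping around), then sort the characters into reverse alphabetical order.
"eiguazesum" → "uywkqpuikc" → "ywuuqpkkic".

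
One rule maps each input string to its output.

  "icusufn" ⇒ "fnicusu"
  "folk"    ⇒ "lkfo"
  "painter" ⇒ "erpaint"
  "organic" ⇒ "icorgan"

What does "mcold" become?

ldmco

The rule is to move the last 2 characters to the front (rotate right by 2).
So "mcold" becomes "ldmco".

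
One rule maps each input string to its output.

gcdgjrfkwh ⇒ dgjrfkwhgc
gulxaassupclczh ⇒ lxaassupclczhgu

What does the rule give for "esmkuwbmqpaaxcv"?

mkuwbmqpaaxcves

The pattern: move the first 2 characters to the end (rotate left by 2).
Doing the same to "esmkuwbmqpaaxcv": "mkuwbmqpaaxcves".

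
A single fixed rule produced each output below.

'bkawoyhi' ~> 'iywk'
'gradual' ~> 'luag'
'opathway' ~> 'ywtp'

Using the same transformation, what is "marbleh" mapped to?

hlrm

What's happening: reverse the string, then keep every other character starting from the first (positions 1st, 3rd, 5th, ...).
"marbleh" → "helbram" → "hlrm".
(Check on "opathway": → "yawhtapo" → "ywtp" ✓)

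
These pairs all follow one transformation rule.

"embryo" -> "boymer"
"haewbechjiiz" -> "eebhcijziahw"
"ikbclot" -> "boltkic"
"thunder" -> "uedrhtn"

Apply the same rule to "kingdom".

The rule is to swap each adjacent pair of characters (1↔2, 3↔4, ...), then move the first 3 characters to the end (rotate left by 3).
Working it through for "kingdom": intermediate "ikgnodm", final "nodmikg".

nodmikg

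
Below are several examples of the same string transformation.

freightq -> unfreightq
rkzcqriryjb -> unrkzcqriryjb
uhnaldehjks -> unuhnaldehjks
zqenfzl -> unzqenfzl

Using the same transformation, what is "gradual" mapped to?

ungradual

What's happening: prepend "un".
"gradual" → "ungradual".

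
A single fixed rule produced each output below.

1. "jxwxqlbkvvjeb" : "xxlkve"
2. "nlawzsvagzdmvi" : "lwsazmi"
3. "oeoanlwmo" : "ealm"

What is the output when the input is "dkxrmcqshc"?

krcsc

The transformation: keep every other character starting from the second (positions 2nd, 4th, 6th, ...).
Doing the same to "dkxrmcqshc": "krcsc".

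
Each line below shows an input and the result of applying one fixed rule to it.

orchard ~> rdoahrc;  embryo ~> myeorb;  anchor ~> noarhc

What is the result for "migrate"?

iemartg

The transformation: swap each adjacent pair of characters (1↔2, 3↔4, ...), then take characters alternately from the front and the back (1st, last, 2nd, 2nd-last, ...).
"migrate" → "iemartg".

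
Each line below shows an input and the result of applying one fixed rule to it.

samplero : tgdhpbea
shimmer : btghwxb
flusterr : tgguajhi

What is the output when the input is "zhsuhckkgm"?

zvbowhjwrz

What's happening: move the last 3 characters to the front (rotate right by 3), then shift every letter 11 places backward in the alphabet (wrapping around).
On "zhsuhckkgm": the first step gives "kgmzhsuhck", and the second then gives "zvbowhjwrz".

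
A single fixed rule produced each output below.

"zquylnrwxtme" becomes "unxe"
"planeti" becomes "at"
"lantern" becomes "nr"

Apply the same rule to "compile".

The pattern: keep one character in every 3, starting at position 3 (positions 3rd, 6th, 9th, ...).
Applying that to "compile" gives "ml".

ml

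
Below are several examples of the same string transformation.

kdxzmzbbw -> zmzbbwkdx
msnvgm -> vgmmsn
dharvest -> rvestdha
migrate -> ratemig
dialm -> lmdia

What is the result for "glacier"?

ciergla

Rule — move the first 3 characters to the end (rotate left by 3).
"glacier" → "ciergla".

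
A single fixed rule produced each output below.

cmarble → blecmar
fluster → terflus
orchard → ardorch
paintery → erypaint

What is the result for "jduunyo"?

nyojduu

Rule — move the last 3 characters to the front (rotate right by 3).
For "jduunyo" the result is "nyojduu".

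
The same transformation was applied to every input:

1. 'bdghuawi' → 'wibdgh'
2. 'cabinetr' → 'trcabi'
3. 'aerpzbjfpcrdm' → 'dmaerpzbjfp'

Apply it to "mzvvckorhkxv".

xvmzvvckor

Rule — move the last 2 characters to the front (rotate right by 2), then delete the last 2 characters.
Applying both steps to "mzvvckorhkxv": "xvmzvvckorhk", then "xvmzvvckor".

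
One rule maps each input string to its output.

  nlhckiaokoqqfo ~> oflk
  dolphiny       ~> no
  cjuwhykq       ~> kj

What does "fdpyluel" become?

Rule — swap the front and back halves of the string, then keep one character in every 3, starting at position 3 (positions 3rd, 6th, 9th, ...).
For "fdpyluel", step one produces "luelfdpy"; step two turns that into "ed".

ed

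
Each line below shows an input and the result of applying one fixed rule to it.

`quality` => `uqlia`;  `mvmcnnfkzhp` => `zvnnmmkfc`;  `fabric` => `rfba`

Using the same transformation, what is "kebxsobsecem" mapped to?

Each output is the input with this applied: delete the last 2 characters, then sort the characters into reverse alphabetical order.
"kebxsobsecem" → "kebxsobsec" → "xssokeecbb".

xssokeecbb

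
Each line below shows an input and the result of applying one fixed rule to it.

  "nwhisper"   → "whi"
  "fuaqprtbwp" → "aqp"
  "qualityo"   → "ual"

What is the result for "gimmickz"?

imm

The pattern: swap the front and back halves of the string, then keep only the last 3 characters.
Applying both steps to "gimmickz": "ickzgimm", then "imm".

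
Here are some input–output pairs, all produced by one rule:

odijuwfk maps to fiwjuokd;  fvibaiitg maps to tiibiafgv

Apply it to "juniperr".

rneipjru

Rule — take characters alternately from the front and the back (1st, last, 2nd, 2nd-last, ...), then move the first 3 characters to the end (rotate left by 3).
Working it through for "juniperr": intermediate "jrurneip", final "rneipjru".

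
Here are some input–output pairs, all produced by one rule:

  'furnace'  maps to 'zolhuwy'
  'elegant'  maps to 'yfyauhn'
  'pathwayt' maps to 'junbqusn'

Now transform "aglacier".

Looking at the pairs, the operation is to shift every letter 6 places backward in the alphabet (wrapping around).
Doing the same to "aglacier": "uafuwcyl".

uafuwcyl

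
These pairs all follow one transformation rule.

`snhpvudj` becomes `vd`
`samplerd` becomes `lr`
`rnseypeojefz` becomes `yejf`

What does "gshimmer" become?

me

The rule is to delete the first 3 characters, then keep every other character starting from the second (positions 2nd, 4th, 6th, ...).
Starting from "gshimmer": after the first operation, "immer"; after the second, "me".
(Check on "rnseypeojefz": → "eypeojefz" → "yejf" ✓)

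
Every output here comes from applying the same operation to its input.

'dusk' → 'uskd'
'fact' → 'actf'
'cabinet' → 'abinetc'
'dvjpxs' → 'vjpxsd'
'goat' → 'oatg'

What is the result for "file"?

ilef

In each case the input is transformed by: move the first character to the end.
For "file" the result is "ilef".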